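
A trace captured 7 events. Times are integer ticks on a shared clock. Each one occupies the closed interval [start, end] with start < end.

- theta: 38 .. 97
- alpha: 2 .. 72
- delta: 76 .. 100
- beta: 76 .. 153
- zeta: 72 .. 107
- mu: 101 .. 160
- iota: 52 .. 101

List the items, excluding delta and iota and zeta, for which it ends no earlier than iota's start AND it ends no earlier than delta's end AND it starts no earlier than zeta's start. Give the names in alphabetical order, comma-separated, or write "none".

beta, mu

Conditions: its end is no earlier than iota's start (X.end >= 52) AND its end is no earlier than delta's end (X.end >= 100) AND its start is no earlier than zeta's start (X.start >= 72).
alpha: end 72 >= 52? ✓; end 72 >= 100? ✗; start 2 >= 72? ✗ → no.
beta: end 153 >= 52? ✓; end 153 >= 100? ✓; start 76 >= 72? ✓ → yes.
mu: end 160 >= 52? ✓; end 160 >= 100? ✓; start 101 >= 72? ✓ → yes.
theta: end 97 >= 52? ✓; end 97 >= 100? ✗; start 38 >= 72? ✗ → no.
Result: beta, mu.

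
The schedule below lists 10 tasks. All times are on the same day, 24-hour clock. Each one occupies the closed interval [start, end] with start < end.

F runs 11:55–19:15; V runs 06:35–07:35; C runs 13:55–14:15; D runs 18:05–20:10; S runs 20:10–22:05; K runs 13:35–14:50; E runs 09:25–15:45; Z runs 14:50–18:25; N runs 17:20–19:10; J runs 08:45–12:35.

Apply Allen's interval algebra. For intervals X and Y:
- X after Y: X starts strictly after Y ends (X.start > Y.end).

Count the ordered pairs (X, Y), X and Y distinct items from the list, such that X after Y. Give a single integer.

28

Checking all 90 ordered pairs for relation 'after'; matching pairs in alphabetical order:
(C, J): C after J ✓
(C, V): C after V ✓
(D, C): D after C ✓
(D, E): D after E ✓
(D, J): D after J ✓
(D, K): D after K ✓
(D, V): D after V ✓
(E, V): E after V ✓
(F, V): F after V ✓
(J, V): J after V ✓
(K, J): K after J ✓
(K, V): K after V ✓
(N, C): N after C ✓
(N, E): N after E ✓
(N, J): N after J ✓
(N, K): N after K ✓
(N, V): N after V ✓
(S, C): S after C ✓
(S, E): S after E ✓
(S, F): S after F ✓
(S, J): S after J ✓
(S, K): S after K ✓
(S, N): S after N ✓
(S, V): S after V ✓
... plus 4 further pairs not listed.
Count: 28.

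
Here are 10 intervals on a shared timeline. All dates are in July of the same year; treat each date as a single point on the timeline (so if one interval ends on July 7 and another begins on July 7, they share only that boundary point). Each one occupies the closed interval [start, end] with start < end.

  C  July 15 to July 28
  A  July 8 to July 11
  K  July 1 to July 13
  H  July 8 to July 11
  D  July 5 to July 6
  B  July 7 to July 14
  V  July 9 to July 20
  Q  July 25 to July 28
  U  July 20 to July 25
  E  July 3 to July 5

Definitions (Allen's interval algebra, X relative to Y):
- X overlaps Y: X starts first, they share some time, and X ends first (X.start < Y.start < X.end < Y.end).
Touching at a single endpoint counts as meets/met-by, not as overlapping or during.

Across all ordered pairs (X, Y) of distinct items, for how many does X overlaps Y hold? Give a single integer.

6

Checking all 90 ordered pairs for relation 'overlaps'; matching pairs in alphabetical order:
(A, V): A overlaps V ✓
(B, V): B overlaps V ✓
(H, V): H overlaps V ✓
(K, B): K overlaps B ✓
(K, V): K overlaps V ✓
(V, C): V overlaps C ✓
Count: 6.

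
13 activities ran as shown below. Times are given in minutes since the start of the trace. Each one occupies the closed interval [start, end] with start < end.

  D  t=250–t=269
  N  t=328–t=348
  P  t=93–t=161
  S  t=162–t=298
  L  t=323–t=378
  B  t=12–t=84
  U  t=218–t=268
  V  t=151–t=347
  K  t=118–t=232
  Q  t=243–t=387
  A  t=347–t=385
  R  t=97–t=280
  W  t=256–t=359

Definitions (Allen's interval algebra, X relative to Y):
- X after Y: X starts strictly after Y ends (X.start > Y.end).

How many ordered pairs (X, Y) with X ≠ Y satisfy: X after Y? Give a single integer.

38

Checking all 156 ordered pairs for relation 'after'; matching pairs in alphabetical order:
(A, B): A after B ✓
(A, D): A after D ✓
(A, K): A after K ✓
(A, P): A after P ✓
(A, R): A after R ✓
(A, S): A after S ✓
(A, U): A after U ✓
(D, B): D after B ✓
(D, K): D after K ✓
(D, P): D after P ✓
(K, B): K after B ✓
(L, B): L after B ✓
(L, D): L after D ✓
(L, K): L after K ✓
(L, P): L after P ✓
(L, R): L after R ✓
(L, S): L after S ✓
(L, U): L after U ✓
(N, B): N after B ✓
(N, D): N after D ✓
(N, K): N after K ✓
(N, P): N after P ✓
(N, R): N after R ✓
(N, S): N after S ✓
... plus 14 further pairs not listed.
Count: 38.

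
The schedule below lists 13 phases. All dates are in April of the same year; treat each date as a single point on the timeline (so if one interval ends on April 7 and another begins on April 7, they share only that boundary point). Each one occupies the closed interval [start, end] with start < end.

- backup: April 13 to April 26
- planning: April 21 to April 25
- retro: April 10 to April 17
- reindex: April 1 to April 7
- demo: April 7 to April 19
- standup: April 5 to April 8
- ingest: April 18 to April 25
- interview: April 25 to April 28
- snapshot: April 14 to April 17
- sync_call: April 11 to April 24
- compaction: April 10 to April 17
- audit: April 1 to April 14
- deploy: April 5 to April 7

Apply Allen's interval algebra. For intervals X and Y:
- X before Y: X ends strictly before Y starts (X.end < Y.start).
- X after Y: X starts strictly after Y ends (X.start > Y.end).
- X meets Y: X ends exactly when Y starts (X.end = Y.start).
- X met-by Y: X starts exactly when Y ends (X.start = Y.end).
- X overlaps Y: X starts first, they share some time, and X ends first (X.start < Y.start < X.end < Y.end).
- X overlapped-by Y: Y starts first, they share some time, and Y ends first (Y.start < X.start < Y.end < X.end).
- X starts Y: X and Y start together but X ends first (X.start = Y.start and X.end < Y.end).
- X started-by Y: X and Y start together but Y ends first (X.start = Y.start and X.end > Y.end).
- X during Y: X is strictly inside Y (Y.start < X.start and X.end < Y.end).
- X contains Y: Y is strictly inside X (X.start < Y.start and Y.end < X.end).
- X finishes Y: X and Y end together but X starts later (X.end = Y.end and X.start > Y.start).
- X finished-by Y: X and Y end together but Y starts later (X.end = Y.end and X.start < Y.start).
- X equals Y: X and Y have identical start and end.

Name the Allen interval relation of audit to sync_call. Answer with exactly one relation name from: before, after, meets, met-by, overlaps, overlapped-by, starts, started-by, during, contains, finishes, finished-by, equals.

audit = [April 1, April 14]; sync_call = [April 11, April 24].
Compare endpoints: audit.start < sync_call.start, audit.start < sync_call.end, audit.end > sync_call.start, audit.end < sync_call.end.
That pattern is 'overlaps'.

overlaps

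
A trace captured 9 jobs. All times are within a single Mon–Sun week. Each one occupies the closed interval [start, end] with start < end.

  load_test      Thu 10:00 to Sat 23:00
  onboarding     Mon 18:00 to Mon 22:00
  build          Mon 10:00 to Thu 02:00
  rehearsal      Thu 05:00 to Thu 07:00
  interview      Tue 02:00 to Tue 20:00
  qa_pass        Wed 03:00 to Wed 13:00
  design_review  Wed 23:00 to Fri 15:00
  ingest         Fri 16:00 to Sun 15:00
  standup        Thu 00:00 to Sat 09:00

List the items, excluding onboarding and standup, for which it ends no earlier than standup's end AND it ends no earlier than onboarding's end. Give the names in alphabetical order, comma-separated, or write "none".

ingest, load_test

Conditions: its end is no earlier than standup's end (X.end >= Sat 09:00) AND its end is no earlier than onboarding's end (X.end >= Mon 22:00).
build: end Thu 02:00 >= Sat 09:00? ✗; end Thu 02:00 >= Mon 22:00? ✓ → no.
design_review: end Fri 15:00 >= Sat 09:00? ✗; end Fri 15:00 >= Mon 22:00? ✓ → no.
ingest: end Sun 15:00 >= Sat 09:00? ✓; end Sun 15:00 >= Mon 22:00? ✓ → yes.
interview: end Tue 20:00 >= Sat 09:00? ✗; end Tue 20:00 >= Mon 22:00? ✓ → no.
load_test: end Sat 23:00 >= Sat 09:00? ✓; end Sat 23:00 >= Mon 22:00? ✓ → yes.
qa_pass: end Wed 13:00 >= Sat 09:00? ✗; end Wed 13:00 >= Mon 22:00? ✓ → no.
rehearsal: end Thu 07:00 >= Sat 09:00? ✗; end Thu 07:00 >= Mon 22:00? ✓ → no.
Result: ingest, load_test.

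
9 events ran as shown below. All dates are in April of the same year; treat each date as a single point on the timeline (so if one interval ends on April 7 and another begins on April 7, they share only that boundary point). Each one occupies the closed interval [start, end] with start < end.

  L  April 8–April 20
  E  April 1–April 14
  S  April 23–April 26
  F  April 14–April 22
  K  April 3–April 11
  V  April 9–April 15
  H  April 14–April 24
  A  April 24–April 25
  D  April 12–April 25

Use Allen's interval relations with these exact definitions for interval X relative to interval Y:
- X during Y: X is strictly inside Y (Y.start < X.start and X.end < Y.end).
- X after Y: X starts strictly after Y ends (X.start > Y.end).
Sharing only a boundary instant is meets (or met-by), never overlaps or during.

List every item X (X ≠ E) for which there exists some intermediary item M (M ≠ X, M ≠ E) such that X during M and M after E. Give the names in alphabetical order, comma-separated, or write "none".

Target E = [April 1, April 14].
Intermediaries M with M after E: A, S.
Via A — items with X during A: none.
Via S — items with X during S: A.
Union: A.

A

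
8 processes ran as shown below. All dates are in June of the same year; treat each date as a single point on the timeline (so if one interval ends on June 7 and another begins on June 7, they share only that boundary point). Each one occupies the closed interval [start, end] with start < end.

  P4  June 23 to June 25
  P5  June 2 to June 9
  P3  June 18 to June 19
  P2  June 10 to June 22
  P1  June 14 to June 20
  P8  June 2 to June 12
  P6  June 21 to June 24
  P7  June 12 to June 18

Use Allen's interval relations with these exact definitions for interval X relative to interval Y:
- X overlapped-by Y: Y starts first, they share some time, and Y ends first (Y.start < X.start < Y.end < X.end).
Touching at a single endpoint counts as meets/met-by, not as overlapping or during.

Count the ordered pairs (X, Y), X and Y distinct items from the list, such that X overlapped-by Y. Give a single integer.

Checking all 56 ordered pairs for relation 'overlapped-by'; matching pairs in alphabetical order:
(P1, P7): P1 overlapped-by P7 ✓
(P2, P8): P2 overlapped-by P8 ✓
(P4, P6): P4 overlapped-by P6 ✓
(P6, P2): P6 overlapped-by P2 ✓
Count: 4.

4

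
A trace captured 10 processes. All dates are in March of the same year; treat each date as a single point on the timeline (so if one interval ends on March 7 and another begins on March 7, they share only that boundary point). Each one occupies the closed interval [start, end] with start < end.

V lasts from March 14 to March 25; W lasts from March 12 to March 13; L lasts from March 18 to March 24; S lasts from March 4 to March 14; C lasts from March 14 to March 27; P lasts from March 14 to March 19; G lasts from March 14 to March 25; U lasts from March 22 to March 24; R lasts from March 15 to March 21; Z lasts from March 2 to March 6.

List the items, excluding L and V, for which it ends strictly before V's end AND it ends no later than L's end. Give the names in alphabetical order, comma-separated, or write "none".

Conditions: its end is strictly before V's end (X.end < March 25) AND its end is no later than L's end (X.end <= March 24).
C: end March 27 < March 25? ✗; end March 27 <= March 24? ✗ → no.
G: end March 25 < March 25? ✗; end March 25 <= March 24? ✗ → no.
P: end March 19 < March 25? ✓; end March 19 <= March 24? ✓ → yes.
R: end March 21 < March 25? ✓; end March 21 <= March 24? ✓ → yes.
S: end March 14 < March 25? ✓; end March 14 <= March 24? ✓ → yes.
U: end March 24 < March 25? ✓; end March 24 <= March 24? ✓ → yes.
W: end March 13 < March 25? ✓; end March 13 <= March 24? ✓ → yes.
Z: end March 6 < March 25? ✓; end March 6 <= March 24? ✓ → yes.
Result: P, R, S, U, W, Z.

P, R, S, U, W, Z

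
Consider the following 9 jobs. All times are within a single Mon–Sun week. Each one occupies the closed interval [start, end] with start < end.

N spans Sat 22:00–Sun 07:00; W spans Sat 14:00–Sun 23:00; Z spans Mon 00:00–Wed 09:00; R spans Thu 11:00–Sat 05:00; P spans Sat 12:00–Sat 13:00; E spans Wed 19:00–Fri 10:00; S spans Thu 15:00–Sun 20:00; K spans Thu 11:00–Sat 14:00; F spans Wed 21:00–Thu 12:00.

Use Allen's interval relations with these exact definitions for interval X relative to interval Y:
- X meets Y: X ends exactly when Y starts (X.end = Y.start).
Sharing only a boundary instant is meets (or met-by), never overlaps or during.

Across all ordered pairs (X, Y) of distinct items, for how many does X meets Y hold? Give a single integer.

Checking all 72 ordered pairs for relation 'meets'; matching pairs in alphabetical order:
(K, W): K meets W ✓
Count: 1.

1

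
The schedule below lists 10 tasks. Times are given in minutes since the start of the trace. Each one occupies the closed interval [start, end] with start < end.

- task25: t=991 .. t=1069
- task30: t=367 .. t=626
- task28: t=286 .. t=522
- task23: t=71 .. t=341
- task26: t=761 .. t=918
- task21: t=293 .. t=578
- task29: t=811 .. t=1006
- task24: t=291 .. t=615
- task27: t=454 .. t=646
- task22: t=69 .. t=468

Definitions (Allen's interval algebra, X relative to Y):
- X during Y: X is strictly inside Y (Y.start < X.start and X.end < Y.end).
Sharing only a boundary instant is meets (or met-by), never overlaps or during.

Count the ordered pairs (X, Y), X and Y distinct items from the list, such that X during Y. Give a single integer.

Checking all 90 ordered pairs for relation 'during'; matching pairs in alphabetical order:
(task21, task24): task21 during task24 ✓
(task23, task22): task23 during task22 ✓
Count: 2.

2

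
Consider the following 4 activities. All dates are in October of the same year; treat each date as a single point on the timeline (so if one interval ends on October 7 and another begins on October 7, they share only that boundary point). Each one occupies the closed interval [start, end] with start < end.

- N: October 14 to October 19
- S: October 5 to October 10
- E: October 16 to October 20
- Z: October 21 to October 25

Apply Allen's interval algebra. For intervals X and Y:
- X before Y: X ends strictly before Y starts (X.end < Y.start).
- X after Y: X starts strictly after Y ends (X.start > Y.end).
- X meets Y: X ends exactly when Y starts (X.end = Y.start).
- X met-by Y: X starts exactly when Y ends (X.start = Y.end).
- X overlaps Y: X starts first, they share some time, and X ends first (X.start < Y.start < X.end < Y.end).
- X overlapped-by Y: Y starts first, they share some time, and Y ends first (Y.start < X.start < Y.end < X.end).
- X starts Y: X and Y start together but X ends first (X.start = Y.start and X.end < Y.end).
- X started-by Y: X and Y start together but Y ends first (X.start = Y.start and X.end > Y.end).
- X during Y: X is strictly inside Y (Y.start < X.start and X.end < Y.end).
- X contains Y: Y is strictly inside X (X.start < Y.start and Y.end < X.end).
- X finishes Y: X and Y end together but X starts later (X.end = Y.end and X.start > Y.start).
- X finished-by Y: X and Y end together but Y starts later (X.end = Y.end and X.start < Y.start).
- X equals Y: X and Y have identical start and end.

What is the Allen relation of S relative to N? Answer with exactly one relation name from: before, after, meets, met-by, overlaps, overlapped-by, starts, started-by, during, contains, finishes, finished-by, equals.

S = [October 5, October 10]; N = [October 14, October 19].
Compare endpoints: S.start < N.start, S.start < N.end, S.end < N.start, S.end < N.end.
That pattern is 'before'.

before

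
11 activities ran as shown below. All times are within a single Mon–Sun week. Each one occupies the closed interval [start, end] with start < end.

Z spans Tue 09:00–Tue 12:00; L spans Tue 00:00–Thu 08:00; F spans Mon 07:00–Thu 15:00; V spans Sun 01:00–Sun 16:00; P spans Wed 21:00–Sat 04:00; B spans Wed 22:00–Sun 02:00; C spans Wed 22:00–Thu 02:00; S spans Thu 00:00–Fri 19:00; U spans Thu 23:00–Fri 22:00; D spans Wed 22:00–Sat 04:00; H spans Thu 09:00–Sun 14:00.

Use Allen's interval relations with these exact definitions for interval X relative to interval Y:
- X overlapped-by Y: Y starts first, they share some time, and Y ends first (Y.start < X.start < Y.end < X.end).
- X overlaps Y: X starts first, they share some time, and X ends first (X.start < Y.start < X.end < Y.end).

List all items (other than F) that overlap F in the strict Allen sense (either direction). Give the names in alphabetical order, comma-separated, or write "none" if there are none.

Target F = [Mon 07:00, Thu 15:00].
B [Wed 22:00, Sun 02:00] → overlapped-by → yes.
C [Wed 22:00, Thu 02:00] → during → no.
D [Wed 22:00, Sat 04:00] → overlapped-by → yes.
H [Thu 09:00, Sun 14:00] → overlapped-by → yes.
L [Tue 00:00, Thu 08:00] → during → no.
P [Wed 21:00, Sat 04:00] → overlapped-by → yes.
S [Thu 00:00, Fri 19:00] → overlapped-by → yes.
U [Thu 23:00, Fri 22:00] → after → no.
V [Sun 01:00, Sun 16:00] → after → no.
Z [Tue 09:00, Tue 12:00] → during → no.
Result: B, D, H, P, S.

B, D, H, P, S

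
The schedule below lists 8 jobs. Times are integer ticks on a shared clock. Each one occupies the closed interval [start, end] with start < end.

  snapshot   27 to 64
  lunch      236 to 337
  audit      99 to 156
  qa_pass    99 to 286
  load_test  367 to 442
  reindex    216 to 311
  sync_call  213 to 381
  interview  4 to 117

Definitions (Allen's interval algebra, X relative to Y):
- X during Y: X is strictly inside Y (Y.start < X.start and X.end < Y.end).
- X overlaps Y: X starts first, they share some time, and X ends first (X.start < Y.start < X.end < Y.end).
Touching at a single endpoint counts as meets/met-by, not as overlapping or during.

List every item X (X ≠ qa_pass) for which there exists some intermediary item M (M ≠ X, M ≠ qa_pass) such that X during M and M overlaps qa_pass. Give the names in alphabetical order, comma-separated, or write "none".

Target qa_pass = [99, 286].
Intermediaries M with M overlaps qa_pass: interview.
Via interview — items with X during interview: snapshot.
Union: snapshot.

snapshot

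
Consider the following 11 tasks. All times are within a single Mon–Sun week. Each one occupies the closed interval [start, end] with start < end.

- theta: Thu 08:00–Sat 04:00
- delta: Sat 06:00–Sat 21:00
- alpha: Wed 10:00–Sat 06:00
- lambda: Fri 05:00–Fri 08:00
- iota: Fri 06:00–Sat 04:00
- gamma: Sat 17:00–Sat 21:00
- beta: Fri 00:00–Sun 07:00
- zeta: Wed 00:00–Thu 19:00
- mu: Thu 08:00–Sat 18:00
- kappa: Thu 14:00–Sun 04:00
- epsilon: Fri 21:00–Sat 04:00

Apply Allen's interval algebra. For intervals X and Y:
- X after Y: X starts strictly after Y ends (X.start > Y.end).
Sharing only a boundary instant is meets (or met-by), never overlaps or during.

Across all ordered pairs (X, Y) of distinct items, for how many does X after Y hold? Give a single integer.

Checking all 110 ordered pairs for relation 'after'; matching pairs in alphabetical order:
(beta, zeta): beta after zeta ✓
(delta, epsilon): delta after epsilon ✓
(delta, iota): delta after iota ✓
(delta, lambda): delta after lambda ✓
(delta, theta): delta after theta ✓
(delta, zeta): delta after zeta ✓
(epsilon, lambda): epsilon after lambda ✓
(epsilon, zeta): epsilon after zeta ✓
(gamma, alpha): gamma after alpha ✓
(gamma, epsilon): gamma after epsilon ✓
(gamma, iota): gamma after iota ✓
(gamma, lambda): gamma after lambda ✓
(gamma, theta): gamma after theta ✓
(gamma, zeta): gamma after zeta ✓
(iota, zeta): iota after zeta ✓
(lambda, zeta): lambda after zeta ✓
Count: 16.

16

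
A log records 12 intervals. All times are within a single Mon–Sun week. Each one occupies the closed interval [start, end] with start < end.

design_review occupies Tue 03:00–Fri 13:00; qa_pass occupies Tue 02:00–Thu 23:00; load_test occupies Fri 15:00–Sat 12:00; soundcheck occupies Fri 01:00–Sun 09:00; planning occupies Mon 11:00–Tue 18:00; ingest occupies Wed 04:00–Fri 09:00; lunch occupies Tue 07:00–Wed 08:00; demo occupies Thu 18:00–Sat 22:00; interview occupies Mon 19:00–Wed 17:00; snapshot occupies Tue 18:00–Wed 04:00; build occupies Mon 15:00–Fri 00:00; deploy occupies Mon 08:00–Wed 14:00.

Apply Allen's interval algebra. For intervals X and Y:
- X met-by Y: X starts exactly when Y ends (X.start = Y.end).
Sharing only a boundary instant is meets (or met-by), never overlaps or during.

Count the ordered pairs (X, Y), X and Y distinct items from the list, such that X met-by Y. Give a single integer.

2

Checking all 132 ordered pairs for relation 'met-by'; matching pairs in alphabetical order:
(ingest, snapshot): ingest met-by snapshot ✓
(snapshot, planning): snapshot met-by planning ✓
Count: 2.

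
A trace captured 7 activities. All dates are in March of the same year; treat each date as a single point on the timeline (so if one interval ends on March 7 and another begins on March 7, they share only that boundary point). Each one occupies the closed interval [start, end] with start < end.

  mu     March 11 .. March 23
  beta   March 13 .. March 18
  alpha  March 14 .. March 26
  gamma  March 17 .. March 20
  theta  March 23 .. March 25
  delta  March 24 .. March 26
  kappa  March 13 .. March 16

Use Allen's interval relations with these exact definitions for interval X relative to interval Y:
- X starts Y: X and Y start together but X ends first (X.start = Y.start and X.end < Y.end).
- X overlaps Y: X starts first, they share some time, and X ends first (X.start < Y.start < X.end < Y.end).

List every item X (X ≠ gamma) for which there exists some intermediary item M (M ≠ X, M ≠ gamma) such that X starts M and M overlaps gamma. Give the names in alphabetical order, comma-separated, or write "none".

Target gamma = [March 17, March 20].
Intermediaries M with M overlaps gamma: beta.
Via beta — items with X starts beta: kappa.
Union: kappa.

kappa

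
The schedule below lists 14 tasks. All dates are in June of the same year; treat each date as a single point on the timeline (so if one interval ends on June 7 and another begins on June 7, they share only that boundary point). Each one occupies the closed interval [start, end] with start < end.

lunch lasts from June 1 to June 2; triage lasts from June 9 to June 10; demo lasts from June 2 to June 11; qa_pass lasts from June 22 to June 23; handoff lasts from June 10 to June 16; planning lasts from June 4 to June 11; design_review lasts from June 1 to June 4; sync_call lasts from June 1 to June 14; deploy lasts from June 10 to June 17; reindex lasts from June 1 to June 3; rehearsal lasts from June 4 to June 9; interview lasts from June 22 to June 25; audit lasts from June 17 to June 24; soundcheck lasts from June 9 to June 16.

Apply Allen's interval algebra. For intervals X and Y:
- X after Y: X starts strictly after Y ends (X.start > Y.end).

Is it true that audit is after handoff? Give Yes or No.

audit = [June 17, June 24], handoff = [June 10, June 16].
Actual relation of audit to handoff: after.
Asked whether 'after' holds → Yes.

Yes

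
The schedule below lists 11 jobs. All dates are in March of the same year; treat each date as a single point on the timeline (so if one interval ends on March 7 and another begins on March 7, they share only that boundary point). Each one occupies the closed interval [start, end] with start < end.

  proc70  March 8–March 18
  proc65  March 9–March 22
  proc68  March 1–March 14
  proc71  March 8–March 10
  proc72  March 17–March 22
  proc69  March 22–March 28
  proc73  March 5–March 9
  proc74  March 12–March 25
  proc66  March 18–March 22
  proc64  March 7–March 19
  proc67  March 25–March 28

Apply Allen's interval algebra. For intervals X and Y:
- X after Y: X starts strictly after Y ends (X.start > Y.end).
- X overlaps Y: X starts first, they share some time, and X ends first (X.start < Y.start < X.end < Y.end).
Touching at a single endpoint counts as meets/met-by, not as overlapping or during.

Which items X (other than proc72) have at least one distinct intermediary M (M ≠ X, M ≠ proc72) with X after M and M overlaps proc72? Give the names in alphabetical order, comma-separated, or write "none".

Target proc72 = [March 17, March 22].
Intermediaries M with M overlaps proc72: proc64, proc70.
Via proc64 — items with X after proc64: proc67, proc69.
Via proc70 — items with X after proc70: proc67, proc69.
Union: proc67, proc69.

proc67, proc69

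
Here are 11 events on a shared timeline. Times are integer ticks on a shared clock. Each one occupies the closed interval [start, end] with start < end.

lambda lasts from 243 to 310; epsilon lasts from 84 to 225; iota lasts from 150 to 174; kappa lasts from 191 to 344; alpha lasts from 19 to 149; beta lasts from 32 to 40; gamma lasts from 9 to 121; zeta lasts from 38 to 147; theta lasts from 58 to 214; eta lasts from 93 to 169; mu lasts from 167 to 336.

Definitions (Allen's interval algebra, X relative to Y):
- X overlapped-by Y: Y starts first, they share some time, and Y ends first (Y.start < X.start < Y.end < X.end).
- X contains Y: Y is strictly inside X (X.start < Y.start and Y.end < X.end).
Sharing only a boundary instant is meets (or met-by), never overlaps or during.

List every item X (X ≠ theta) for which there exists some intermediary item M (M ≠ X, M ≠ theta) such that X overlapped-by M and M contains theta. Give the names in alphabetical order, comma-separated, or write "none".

Target theta = [58, 214].
Intermediaries M with M contains theta: none.
Union: none.

none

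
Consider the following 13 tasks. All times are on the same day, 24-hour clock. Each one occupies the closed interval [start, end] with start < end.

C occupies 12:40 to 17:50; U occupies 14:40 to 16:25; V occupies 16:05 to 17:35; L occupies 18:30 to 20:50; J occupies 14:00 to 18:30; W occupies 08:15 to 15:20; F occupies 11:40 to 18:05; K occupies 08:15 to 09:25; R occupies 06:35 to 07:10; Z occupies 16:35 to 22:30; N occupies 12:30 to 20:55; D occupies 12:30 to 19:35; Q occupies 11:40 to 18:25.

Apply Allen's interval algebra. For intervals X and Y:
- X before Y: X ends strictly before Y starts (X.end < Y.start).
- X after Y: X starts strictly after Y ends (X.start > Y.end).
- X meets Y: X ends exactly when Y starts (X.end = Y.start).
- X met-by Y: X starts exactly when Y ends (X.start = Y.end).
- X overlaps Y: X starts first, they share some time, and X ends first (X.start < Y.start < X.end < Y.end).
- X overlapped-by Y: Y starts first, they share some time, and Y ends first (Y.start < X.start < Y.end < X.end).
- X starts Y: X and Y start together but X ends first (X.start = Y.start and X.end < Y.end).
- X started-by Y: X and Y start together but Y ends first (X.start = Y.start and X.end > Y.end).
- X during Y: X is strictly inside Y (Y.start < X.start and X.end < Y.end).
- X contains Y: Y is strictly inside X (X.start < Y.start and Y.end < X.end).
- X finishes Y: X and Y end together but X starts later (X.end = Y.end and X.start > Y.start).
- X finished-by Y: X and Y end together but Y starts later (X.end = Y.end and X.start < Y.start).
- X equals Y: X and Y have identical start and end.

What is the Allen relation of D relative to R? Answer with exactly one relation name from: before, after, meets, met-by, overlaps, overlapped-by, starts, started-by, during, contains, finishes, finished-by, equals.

D = [12:30, 19:35]; R = [06:35, 07:10].
Compare endpoints: D.start > R.start, D.start > R.end, D.end > R.start, D.end > R.end.
That pattern is 'after'.

after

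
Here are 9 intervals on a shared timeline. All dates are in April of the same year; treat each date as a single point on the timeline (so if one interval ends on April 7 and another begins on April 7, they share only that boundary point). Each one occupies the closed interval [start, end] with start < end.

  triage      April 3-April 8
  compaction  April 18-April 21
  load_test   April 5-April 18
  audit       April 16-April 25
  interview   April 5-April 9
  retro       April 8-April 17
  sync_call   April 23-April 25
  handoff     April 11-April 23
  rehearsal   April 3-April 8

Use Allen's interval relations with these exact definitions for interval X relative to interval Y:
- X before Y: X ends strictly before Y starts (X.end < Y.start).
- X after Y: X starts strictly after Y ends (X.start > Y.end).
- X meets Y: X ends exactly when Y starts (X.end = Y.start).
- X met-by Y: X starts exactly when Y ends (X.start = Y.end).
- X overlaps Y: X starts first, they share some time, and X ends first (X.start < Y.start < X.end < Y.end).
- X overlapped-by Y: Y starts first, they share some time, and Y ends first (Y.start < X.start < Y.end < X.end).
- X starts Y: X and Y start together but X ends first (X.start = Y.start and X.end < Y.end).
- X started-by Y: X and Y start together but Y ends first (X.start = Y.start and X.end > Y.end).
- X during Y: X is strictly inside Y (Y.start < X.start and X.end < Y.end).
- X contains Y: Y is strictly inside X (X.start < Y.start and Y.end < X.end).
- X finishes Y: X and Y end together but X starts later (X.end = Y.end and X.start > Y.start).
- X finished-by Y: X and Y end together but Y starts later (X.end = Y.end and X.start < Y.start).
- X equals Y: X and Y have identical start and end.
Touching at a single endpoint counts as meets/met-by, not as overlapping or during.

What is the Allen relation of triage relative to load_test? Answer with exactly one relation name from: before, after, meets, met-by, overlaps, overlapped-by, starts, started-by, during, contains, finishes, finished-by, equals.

overlaps

triage = [April 3, April 8]; load_test = [April 5, April 18].
Compare endpoints: triage.start < load_test.start, triage.start < load_test.end, triage.end > load_test.start, triage.end < load_test.end.
That pattern is 'overlaps'.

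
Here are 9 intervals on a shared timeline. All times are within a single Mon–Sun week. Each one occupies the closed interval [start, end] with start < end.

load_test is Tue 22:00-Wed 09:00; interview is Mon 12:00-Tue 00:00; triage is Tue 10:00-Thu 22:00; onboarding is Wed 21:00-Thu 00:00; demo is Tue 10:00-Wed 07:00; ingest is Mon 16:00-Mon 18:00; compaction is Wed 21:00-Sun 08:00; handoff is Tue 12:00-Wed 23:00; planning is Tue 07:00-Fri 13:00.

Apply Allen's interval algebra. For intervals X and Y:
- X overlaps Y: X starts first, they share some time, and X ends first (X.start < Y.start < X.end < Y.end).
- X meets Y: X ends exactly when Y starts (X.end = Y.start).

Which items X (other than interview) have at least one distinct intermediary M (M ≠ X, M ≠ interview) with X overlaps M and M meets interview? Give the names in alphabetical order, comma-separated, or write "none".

none

Target interview = [Mon 12:00, Tue 00:00].
Intermediaries M with M meets interview: none.
Union: none.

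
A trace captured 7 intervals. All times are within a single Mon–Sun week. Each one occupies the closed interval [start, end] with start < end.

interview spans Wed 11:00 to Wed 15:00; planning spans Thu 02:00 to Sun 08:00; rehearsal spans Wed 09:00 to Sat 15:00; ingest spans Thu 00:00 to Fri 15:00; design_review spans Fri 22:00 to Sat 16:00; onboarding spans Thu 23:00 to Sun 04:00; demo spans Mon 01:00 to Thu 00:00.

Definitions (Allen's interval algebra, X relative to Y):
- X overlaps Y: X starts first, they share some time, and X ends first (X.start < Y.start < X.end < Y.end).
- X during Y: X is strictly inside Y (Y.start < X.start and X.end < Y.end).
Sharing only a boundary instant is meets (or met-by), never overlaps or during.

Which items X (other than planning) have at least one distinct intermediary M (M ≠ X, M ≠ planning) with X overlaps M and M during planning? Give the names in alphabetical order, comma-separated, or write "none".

Target planning = [Thu 02:00, Sun 08:00].
Intermediaries M with M during planning: design_review, onboarding.
Via design_review — items with X overlaps design_review: rehearsal.
Via onboarding — items with X overlaps onboarding: ingest, rehearsal.
Union: ingest, rehearsal.

ingest, rehearsal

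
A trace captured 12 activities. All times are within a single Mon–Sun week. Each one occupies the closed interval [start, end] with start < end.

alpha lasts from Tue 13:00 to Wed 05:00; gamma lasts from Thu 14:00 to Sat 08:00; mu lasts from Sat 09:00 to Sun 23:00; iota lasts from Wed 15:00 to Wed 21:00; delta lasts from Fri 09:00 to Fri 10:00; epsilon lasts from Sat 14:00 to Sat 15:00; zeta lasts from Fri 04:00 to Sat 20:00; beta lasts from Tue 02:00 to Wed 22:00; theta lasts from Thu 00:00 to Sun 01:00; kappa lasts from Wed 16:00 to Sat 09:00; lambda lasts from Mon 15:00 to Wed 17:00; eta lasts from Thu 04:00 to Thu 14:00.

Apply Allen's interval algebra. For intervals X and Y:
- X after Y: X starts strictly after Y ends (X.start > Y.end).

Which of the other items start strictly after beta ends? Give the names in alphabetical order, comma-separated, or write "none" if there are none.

Target beta = [Tue 02:00, Wed 22:00].
alpha [Tue 13:00, Wed 05:00] → during → no.
delta [Fri 09:00, Fri 10:00] → after → yes.
epsilon [Sat 14:00, Sat 15:00] → after → yes.
eta [Thu 04:00, Thu 14:00] → after → yes.
gamma [Thu 14:00, Sat 08:00] → after → yes.
iota [Wed 15:00, Wed 21:00] → during → no.
kappa [Wed 16:00, Sat 09:00] → overlapped-by → no.
lambda [Mon 15:00, Wed 17:00] → overlaps → no.
mu [Sat 09:00, Sun 23:00] → after → yes.
theta [Thu 00:00, Sun 01:00] → after → yes.
zeta [Fri 04:00, Sat 20:00] → after → yes.
Result: delta, epsilon, eta, gamma, mu, theta, zeta.

delta, epsilon, eta, gamma, mu, theta, zeta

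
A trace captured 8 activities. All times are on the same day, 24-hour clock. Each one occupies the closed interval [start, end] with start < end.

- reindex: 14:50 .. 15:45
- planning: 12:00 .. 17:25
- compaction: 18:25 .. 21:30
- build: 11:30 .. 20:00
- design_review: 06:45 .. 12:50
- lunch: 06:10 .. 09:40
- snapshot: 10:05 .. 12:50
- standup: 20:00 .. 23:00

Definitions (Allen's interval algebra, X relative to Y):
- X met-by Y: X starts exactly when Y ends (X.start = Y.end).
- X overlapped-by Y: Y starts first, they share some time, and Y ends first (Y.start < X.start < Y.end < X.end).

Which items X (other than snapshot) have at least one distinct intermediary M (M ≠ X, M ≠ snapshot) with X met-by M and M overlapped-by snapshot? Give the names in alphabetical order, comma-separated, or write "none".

standup

Target snapshot = [10:05, 12:50].
Intermediaries M with M overlapped-by snapshot: build, planning.
Via build — items with X met-by build: standup.
Via planning — items with X met-by planning: none.
Union: standup.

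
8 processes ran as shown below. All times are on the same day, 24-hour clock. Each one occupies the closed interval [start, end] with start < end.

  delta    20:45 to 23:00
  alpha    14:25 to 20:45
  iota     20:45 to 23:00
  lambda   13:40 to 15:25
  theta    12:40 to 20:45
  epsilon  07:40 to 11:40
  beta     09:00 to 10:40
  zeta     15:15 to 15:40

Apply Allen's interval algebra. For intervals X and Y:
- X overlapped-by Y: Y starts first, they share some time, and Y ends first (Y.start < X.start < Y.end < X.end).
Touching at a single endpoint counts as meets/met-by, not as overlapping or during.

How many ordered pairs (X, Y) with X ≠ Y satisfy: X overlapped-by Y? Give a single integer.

Checking all 56 ordered pairs for relation 'overlapped-by'; matching pairs in alphabetical order:
(alpha, lambda): alpha overlapped-by lambda ✓
(zeta, lambda): zeta overlapped-by lambda ✓
Count: 2.

2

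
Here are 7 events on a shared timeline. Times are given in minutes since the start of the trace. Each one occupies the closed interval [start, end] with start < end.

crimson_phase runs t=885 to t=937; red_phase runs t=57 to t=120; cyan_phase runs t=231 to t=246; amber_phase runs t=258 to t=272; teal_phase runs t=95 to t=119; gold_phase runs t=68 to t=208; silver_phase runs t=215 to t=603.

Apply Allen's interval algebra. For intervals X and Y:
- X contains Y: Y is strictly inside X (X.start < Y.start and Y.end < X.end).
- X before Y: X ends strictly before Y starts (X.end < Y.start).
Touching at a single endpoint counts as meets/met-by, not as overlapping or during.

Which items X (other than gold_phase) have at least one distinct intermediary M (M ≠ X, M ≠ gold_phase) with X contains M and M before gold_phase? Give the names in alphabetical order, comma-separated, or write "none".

none

Target gold_phase = [t=68, t=208].
Intermediaries M with M before gold_phase: none.
Union: none.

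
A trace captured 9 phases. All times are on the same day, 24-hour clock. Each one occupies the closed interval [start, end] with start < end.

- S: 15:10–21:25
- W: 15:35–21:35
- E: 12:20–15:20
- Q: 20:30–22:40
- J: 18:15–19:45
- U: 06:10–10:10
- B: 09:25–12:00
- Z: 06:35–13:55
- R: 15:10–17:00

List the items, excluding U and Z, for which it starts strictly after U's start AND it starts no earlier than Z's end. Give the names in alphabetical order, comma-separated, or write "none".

J, Q, R, S, W

Conditions: its start is strictly after U's start (X.start > 06:10) AND its start is no earlier than Z's end (X.start >= 13:55).
B: start 09:25 > 06:10? ✓; start 09:25 >= 13:55? ✗ → no.
E: start 12:20 > 06:10? ✓; start 12:20 >= 13:55? ✗ → no.
J: start 18:15 > 06:10? ✓; start 18:15 >= 13:55? ✓ → yes.
Q: start 20:30 > 06:10? ✓; start 20:30 >= 13:55? ✓ → yes.
R: start 15:10 > 06:10? ✓; start 15:10 >= 13:55? ✓ → yes.
S: start 15:10 > 06:10? ✓; start 15:10 >= 13:55? ✓ → yes.
W: start 15:35 > 06:10? ✓; start 15:35 >= 13:55? ✓ → yes.
Result: J, Q, R, S, W.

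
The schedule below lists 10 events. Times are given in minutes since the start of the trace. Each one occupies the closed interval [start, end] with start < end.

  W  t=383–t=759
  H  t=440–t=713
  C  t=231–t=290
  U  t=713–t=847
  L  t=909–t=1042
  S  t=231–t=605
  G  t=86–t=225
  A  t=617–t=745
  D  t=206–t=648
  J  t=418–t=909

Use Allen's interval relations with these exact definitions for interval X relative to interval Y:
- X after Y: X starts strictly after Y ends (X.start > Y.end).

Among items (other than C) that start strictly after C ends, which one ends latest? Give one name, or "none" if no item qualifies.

L

Target C = [t=231, t=290].
A [t=617, t=745] → after → candidate.
D [t=206, t=648] → contains → excluded.
G [t=86, t=225] → before → excluded.
H [t=440, t=713] → after → candidate.
J [t=418, t=909] → after → candidate.
L [t=909, t=1042] → after → candidate.
S [t=231, t=605] → started-by → excluded.
U [t=713, t=847] → after → candidate.
W [t=383, t=759] → after → candidate.
Among candidates, latest end is t=1042 → L.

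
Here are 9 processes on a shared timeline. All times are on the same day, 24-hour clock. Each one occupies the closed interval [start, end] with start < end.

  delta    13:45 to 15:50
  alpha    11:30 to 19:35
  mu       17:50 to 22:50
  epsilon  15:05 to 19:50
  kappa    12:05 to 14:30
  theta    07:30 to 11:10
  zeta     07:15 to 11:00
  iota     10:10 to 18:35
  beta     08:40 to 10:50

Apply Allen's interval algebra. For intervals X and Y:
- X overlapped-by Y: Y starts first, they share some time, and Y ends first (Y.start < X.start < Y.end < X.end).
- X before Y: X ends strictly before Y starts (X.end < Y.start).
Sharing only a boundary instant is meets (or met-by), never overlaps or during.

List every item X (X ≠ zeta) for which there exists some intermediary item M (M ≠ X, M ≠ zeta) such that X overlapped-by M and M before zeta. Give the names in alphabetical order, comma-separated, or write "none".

Target zeta = [07:15, 11:00].
Intermediaries M with M before zeta: none.
Union: none.

none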